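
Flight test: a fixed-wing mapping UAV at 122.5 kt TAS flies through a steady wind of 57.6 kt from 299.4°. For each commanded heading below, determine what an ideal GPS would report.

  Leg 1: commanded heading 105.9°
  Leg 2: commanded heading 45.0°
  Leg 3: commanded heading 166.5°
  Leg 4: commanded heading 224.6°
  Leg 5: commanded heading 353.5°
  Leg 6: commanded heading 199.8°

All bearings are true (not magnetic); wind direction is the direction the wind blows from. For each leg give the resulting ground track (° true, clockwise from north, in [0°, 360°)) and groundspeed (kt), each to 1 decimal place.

Leg 1: heading 105.9°; drift +4.3° → track 110.2°, groundspeed 179.0 kt
Leg 2: heading 45.0°; drift +21.9° → track 66.9°, groundspeed 148.7 kt
Leg 3: heading 166.5°; drift -14.6° → track 151.9°, groundspeed 167.1 kt
Leg 4: heading 224.6°; drift -27.4° → track 197.2°, groundspeed 120.9 kt
Leg 5: heading 353.5°; drift +27.7° → track 21.2°, groundspeed 100.2 kt
Leg 6: heading 199.8°; drift -23.3° → track 176.5°, groundspeed 143.8 kt

Leg 1: track=110.2°, groundspeed=179.0 kt
Leg 2: track=66.9°, groundspeed=148.7 kt
Leg 3: track=151.9°, groundspeed=167.1 kt
Leg 4: track=197.2°, groundspeed=120.9 kt
Leg 5: track=21.2°, groundspeed=100.2 kt
Leg 6: track=176.5°, groundspeed=143.8 kt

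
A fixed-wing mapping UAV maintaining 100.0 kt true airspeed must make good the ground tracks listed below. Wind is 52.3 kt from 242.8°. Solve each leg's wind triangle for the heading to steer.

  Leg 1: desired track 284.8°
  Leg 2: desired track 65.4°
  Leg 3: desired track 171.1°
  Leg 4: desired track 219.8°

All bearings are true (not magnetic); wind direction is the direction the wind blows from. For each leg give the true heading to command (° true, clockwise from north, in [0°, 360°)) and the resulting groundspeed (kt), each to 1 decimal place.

Leg 1: heading=264.3°, groundspeed=54.8 kt
Leg 2: heading=66.8°, groundspeed=152.2 kt
Leg 3: heading=200.9°, groundspeed=70.4 kt
Leg 4: heading=231.6°, groundspeed=49.7 kt

Leg 1: desired track 284.8°; wind correction -20.5° → command heading 264.3°, groundspeed 54.8 kt
Leg 2: desired track 65.4°; wind correction +1.4° → command heading 66.8°, groundspeed 152.2 kt
Leg 3: desired track 171.1°; wind correction +29.8° → command heading 200.9°, groundspeed 70.4 kt
Leg 4: desired track 219.8°; wind correction +11.8° → command heading 231.6°, groundspeed 49.7 kt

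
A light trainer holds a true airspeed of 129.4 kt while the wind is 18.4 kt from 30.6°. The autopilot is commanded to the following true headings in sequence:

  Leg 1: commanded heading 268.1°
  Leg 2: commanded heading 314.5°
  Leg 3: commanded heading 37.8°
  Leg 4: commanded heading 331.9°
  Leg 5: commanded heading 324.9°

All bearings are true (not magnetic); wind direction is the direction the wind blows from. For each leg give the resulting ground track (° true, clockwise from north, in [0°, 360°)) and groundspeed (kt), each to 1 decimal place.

Leg 1: track=261.7°, groundspeed=140.1 kt
Leg 2: track=306.4°, groundspeed=126.2 kt
Leg 3: track=39.0°, groundspeed=111.2 kt
Leg 4: track=324.4°, groundspeed=120.9 kt
Leg 5: track=317.1°, groundspeed=123.0 kt

Leg 1: heading 268.1°; drift -6.4° → track 261.7°, groundspeed 140.1 kt
Leg 2: heading 314.5°; drift -8.1° → track 306.4°, groundspeed 126.2 kt
Leg 3: heading 37.8°; drift +1.2° → track 39.0°, groundspeed 111.2 kt
Leg 4: heading 331.9°; drift -7.5° → track 324.4°, groundspeed 120.9 kt
Leg 5: heading 324.9°; drift -7.8° → track 317.1°, groundspeed 123.0 kt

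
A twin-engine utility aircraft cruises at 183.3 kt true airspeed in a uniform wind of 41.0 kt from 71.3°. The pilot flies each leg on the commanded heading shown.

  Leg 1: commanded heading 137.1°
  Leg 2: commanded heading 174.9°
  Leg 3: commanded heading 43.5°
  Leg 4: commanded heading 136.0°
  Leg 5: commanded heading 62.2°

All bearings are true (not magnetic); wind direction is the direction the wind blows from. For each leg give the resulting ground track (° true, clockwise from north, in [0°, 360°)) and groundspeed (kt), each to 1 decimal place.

Leg 1: track=149.8°, groundspeed=170.6 kt
Leg 2: track=186.6°, groundspeed=197.0 kt
Leg 3: track=36.1°, groundspeed=148.3 kt
Leg 4: track=148.6°, groundspeed=169.9 kt
Leg 5: track=59.6°, groundspeed=143.0 kt

Leg 1: heading 137.1°; drift +12.7° → track 149.8°, groundspeed 170.6 kt
Leg 2: heading 174.9°; drift +11.7° → track 186.6°, groundspeed 197.0 kt
Leg 3: heading 43.5°; drift -7.4° → track 36.1°, groundspeed 148.3 kt
Leg 4: heading 136.0°; drift +12.6° → track 148.6°, groundspeed 169.9 kt
Leg 5: heading 62.2°; drift -2.6° → track 59.6°, groundspeed 143.0 kt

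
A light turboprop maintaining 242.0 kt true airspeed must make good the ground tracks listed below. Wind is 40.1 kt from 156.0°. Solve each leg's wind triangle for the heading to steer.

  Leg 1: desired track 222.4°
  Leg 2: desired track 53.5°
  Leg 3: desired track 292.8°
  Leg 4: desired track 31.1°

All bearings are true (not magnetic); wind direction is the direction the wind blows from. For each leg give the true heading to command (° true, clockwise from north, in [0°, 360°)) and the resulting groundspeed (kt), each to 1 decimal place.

Leg 1: desired track 222.4°; wind correction -8.7° → command heading 213.7°, groundspeed 223.1 kt
Leg 2: desired track 53.5°; wind correction +9.3° → command heading 62.8°, groundspeed 247.5 kt
Leg 3: desired track 292.8°; wind correction -6.5° → command heading 286.3°, groundspeed 269.7 kt
Leg 4: desired track 31.1°; wind correction +7.8° → command heading 38.9°, groundspeed 262.7 kt

Leg 1: heading=213.7°, groundspeed=223.1 kt
Leg 2: heading=62.8°, groundspeed=247.5 kt
Leg 3: heading=286.3°, groundspeed=269.7 kt
Leg 4: heading=38.9°, groundspeed=262.7 kt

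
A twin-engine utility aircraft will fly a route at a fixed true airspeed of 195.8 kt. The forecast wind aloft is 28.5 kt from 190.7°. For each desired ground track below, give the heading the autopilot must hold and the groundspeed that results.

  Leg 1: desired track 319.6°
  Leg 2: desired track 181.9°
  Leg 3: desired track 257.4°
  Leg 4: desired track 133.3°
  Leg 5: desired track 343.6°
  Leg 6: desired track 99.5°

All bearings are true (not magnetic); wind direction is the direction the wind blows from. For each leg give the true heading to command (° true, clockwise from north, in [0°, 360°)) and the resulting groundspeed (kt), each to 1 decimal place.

Leg 1: desired track 319.6°; wind correction -6.5° → command heading 313.1°, groundspeed 212.4 kt
Leg 2: desired track 181.9°; wind correction +1.3° → command heading 183.2°, groundspeed 167.6 kt
Leg 3: desired track 257.4°; wind correction -7.7° → command heading 249.7°, groundspeed 182.8 kt
Leg 4: desired track 133.3°; wind correction +7.0° → command heading 140.3°, groundspeed 179.0 kt
Leg 5: desired track 343.6°; wind correction -3.8° → command heading 339.8°, groundspeed 220.7 kt
Leg 6: desired track 99.5°; wind correction +8.4° → command heading 107.9°, groundspeed 194.3 kt

Leg 1: heading=313.1°, groundspeed=212.4 kt
Leg 2: heading=183.2°, groundspeed=167.6 kt
Leg 3: heading=249.7°, groundspeed=182.8 kt
Leg 4: heading=140.3°, groundspeed=179.0 kt
Leg 5: heading=339.8°, groundspeed=220.7 kt
Leg 6: heading=107.9°, groundspeed=194.3 kt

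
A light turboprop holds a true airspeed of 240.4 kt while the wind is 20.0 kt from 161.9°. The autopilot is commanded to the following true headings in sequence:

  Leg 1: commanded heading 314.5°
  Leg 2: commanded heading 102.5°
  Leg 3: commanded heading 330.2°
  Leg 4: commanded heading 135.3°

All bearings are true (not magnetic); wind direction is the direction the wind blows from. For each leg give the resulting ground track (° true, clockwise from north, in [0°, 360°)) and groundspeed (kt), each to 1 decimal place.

Leg 1: heading 314.5°; drift +2.0° → track 316.5°, groundspeed 258.3 kt
Leg 2: heading 102.5°; drift -4.3° → track 98.2°, groundspeed 230.9 kt
Leg 3: heading 330.2°; drift +0.9° → track 331.1°, groundspeed 260.0 kt
Leg 4: heading 135.3°; drift -2.3° → track 133.0°, groundspeed 222.7 kt

Leg 1: track=316.5°, groundspeed=258.3 kt
Leg 2: track=98.2°, groundspeed=230.9 kt
Leg 3: track=331.1°, groundspeed=260.0 kt
Leg 4: track=133.0°, groundspeed=222.7 kt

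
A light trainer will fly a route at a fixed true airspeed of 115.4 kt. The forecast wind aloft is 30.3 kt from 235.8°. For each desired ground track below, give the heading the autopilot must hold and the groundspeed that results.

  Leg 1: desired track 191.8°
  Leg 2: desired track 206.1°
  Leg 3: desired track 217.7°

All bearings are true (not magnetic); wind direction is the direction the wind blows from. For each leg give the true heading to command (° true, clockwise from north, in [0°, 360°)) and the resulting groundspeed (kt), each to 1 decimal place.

Leg 1: desired track 191.8°; wind correction +10.5° → command heading 202.3°, groundspeed 91.7 kt
Leg 2: desired track 206.1°; wind correction +7.5° → command heading 213.6°, groundspeed 88.1 kt
Leg 3: desired track 217.7°; wind correction +4.7° → command heading 222.4°, groundspeed 86.2 kt

Leg 1: heading=202.3°, groundspeed=91.7 kt
Leg 2: heading=213.6°, groundspeed=88.1 kt
Leg 3: heading=222.4°, groundspeed=86.2 kt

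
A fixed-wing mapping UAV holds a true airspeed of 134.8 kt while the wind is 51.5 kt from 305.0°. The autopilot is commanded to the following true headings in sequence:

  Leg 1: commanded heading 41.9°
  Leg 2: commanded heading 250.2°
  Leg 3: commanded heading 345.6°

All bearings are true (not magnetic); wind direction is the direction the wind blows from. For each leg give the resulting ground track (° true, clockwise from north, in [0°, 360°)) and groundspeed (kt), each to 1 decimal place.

Leg 1: heading 41.9°; drift +19.9° → track 61.8°, groundspeed 150.0 kt
Leg 2: heading 250.2°; drift -21.8° → track 228.4°, groundspeed 113.2 kt
Leg 3: heading 345.6°; drift +19.3° → track 4.9°, groundspeed 101.4 kt

Leg 1: track=61.8°, groundspeed=150.0 kt
Leg 2: track=228.4°, groundspeed=113.2 kt
Leg 3: track=4.9°, groundspeed=101.4 kt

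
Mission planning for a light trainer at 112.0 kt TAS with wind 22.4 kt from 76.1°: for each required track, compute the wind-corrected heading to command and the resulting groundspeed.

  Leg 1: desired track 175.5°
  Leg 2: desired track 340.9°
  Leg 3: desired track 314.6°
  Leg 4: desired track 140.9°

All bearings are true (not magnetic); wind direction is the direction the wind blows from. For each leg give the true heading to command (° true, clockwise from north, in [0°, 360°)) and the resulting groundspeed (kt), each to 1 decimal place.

Leg 1: desired track 175.5°; wind correction -11.4° → command heading 164.1°, groundspeed 113.5 kt
Leg 2: desired track 340.9°; wind correction +11.5° → command heading 352.4°, groundspeed 111.8 kt
Leg 3: desired track 314.6°; wind correction +9.8° → command heading 324.4°, groundspeed 122.1 kt
Leg 4: desired track 140.9°; wind correction -10.4° → command heading 130.5°, groundspeed 100.6 kt

Leg 1: heading=164.1°, groundspeed=113.5 kt
Leg 2: heading=352.4°, groundspeed=111.8 kt
Leg 3: heading=324.4°, groundspeed=122.1 kt
Leg 4: heading=130.5°, groundspeed=100.6 kt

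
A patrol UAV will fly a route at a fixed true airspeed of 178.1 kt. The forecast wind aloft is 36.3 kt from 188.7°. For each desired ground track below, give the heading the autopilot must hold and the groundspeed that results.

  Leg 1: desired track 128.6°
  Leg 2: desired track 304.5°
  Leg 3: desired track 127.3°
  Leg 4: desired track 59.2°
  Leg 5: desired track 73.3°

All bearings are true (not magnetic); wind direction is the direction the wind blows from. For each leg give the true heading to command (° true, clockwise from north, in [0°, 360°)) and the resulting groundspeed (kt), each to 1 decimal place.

Leg 1: heading=138.8°, groundspeed=157.2 kt
Leg 2: heading=293.9°, groundspeed=190.9 kt
Leg 3: heading=137.6°, groundspeed=157.8 kt
Leg 4: heading=68.2°, groundspeed=199.0 kt
Leg 5: heading=83.9°, groundspeed=190.6 kt

Leg 1: desired track 128.6°; wind correction +10.2° → command heading 138.8°, groundspeed 157.2 kt
Leg 2: desired track 304.5°; wind correction -10.6° → command heading 293.9°, groundspeed 190.9 kt
Leg 3: desired track 127.3°; wind correction +10.3° → command heading 137.6°, groundspeed 157.8 kt
Leg 4: desired track 59.2°; wind correction +9.0° → command heading 68.2°, groundspeed 199.0 kt
Leg 5: desired track 73.3°; wind correction +10.6° → command heading 83.9°, groundspeed 190.6 kt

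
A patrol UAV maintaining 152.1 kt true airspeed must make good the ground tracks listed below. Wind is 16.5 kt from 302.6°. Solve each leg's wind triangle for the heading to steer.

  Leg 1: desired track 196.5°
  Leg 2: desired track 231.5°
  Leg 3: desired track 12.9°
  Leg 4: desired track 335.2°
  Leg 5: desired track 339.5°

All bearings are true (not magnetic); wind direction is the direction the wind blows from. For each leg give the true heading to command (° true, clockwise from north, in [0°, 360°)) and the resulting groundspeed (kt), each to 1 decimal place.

Leg 1: desired track 196.5°; wind correction +6.0° → command heading 202.5°, groundspeed 155.8 kt
Leg 2: desired track 231.5°; wind correction +5.9° → command heading 237.4°, groundspeed 146.0 kt
Leg 3: desired track 12.9°; wind correction -5.9° → command heading 7.0°, groundspeed 145.7 kt
Leg 4: desired track 335.2°; wind correction -3.4° → command heading 331.8°, groundspeed 137.9 kt
Leg 5: desired track 339.5°; wind correction -3.7° → command heading 335.8°, groundspeed 138.6 kt

Leg 1: heading=202.5°, groundspeed=155.8 kt
Leg 2: heading=237.4°, groundspeed=146.0 kt
Leg 3: heading=7.0°, groundspeed=145.7 kt
Leg 4: heading=331.8°, groundspeed=137.9 kt
Leg 5: heading=335.8°, groundspeed=138.6 kt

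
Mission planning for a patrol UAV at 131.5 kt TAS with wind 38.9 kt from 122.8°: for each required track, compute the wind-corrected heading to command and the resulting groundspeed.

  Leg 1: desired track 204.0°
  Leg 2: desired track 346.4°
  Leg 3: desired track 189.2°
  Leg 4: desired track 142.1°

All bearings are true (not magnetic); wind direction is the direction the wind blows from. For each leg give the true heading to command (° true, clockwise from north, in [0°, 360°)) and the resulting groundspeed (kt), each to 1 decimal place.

Leg 1: heading=187.0°, groundspeed=119.8 kt
Leg 2: heading=358.2°, groundspeed=156.9 kt
Leg 3: heading=173.5°, groundspeed=111.0 kt
Leg 4: heading=136.5°, groundspeed=94.2 kt

Leg 1: desired track 204.0°; wind correction -17.0° → command heading 187.0°, groundspeed 119.8 kt
Leg 2: desired track 346.4°; wind correction +11.8° → command heading 358.2°, groundspeed 156.9 kt
Leg 3: desired track 189.2°; wind correction -15.7° → command heading 173.5°, groundspeed 111.0 kt
Leg 4: desired track 142.1°; wind correction -5.6° → command heading 136.5°, groundspeed 94.2 kt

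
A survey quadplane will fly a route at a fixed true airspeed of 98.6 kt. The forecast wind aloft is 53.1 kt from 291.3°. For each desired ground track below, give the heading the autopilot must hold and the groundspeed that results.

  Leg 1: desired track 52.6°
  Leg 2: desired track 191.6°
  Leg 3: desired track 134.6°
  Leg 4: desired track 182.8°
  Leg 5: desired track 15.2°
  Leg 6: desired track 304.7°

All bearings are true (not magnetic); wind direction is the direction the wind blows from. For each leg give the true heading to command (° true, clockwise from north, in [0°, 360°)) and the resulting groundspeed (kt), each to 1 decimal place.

Leg 1: desired track 52.6°; wind correction -27.4° → command heading 25.2°, groundspeed 115.1 kt
Leg 2: desired track 191.6°; wind correction +32.1° → command heading 223.7°, groundspeed 92.5 kt
Leg 3: desired track 134.6°; wind correction +12.3° → command heading 146.9°, groundspeed 145.1 kt
Leg 4: desired track 182.8°; wind correction +30.7° → command heading 213.5°, groundspeed 101.6 kt
Leg 5: desired track 15.2°; wind correction -32.4° → command heading 342.8°, groundspeed 77.6 kt
Leg 6: desired track 304.7°; wind correction -7.2° → command heading 297.5°, groundspeed 46.2 kt

Leg 1: heading=25.2°, groundspeed=115.1 kt
Leg 2: heading=223.7°, groundspeed=92.5 kt
Leg 3: heading=146.9°, groundspeed=145.1 kt
Leg 4: heading=213.5°, groundspeed=101.6 kt
Leg 5: heading=342.8°, groundspeed=77.6 kt
Leg 6: heading=297.5°, groundspeed=46.2 kt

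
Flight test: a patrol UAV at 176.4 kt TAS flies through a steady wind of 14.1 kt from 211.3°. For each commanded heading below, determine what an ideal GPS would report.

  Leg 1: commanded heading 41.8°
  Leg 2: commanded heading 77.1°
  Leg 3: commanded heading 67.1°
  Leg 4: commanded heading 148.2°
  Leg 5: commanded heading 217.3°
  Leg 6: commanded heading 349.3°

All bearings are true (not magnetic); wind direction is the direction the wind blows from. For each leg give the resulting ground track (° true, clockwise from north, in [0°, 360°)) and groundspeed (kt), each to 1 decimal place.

Leg 1: heading 41.8°; drift -0.8° → track 41.0°, groundspeed 190.3 kt
Leg 2: heading 77.1°; drift -3.1° → track 74.0°, groundspeed 186.5 kt
Leg 3: heading 67.1°; drift -2.5° → track 64.6°, groundspeed 188.0 kt
Leg 4: heading 148.2°; drift -4.2° → track 144.0°, groundspeed 170.5 kt
Leg 5: heading 217.3°; drift +0.5° → track 217.8°, groundspeed 162.4 kt
Leg 6: heading 349.3°; drift +2.9° → track 352.2°, groundspeed 187.1 kt

Leg 1: track=41.0°, groundspeed=190.3 kt
Leg 2: track=74.0°, groundspeed=186.5 kt
Leg 3: track=64.6°, groundspeed=188.0 kt
Leg 4: track=144.0°, groundspeed=170.5 kt
Leg 5: track=217.8°, groundspeed=162.4 kt
Leg 6: track=352.2°, groundspeed=187.1 kt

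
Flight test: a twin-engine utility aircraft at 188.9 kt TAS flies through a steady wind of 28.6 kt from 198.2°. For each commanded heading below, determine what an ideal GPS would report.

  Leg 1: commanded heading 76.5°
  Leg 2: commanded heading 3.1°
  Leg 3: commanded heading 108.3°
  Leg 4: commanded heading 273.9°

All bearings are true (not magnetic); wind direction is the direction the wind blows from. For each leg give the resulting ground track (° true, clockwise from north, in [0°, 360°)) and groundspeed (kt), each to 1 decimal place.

Leg 1: track=69.7°, groundspeed=205.4 kt
Leg 2: track=5.1°, groundspeed=216.6 kt
Leg 3: track=99.7°, groundspeed=191.0 kt
Leg 4: track=282.6°, groundspeed=183.9 kt

Leg 1: heading 76.5°; drift -6.8° → track 69.7°, groundspeed 205.4 kt
Leg 2: heading 3.1°; drift +2.0° → track 5.1°, groundspeed 216.6 kt
Leg 3: heading 108.3°; drift -8.6° → track 99.7°, groundspeed 191.0 kt
Leg 4: heading 273.9°; drift +8.7° → track 282.6°, groundspeed 183.9 kt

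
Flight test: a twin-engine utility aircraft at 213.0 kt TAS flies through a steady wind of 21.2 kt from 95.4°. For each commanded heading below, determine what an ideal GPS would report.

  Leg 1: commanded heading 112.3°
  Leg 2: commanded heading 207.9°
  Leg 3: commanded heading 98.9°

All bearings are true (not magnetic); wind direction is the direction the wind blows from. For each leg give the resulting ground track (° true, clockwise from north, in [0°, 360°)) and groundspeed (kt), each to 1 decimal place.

Leg 1: heading 112.3°; drift +1.8° → track 114.1°, groundspeed 192.8 kt
Leg 2: heading 207.9°; drift +5.1° → track 213.0°, groundspeed 222.0 kt
Leg 3: heading 98.9°; drift +0.4° → track 99.3°, groundspeed 191.8 kt

Leg 1: track=114.1°, groundspeed=192.8 kt
Leg 2: track=213.0°, groundspeed=222.0 kt
Leg 3: track=99.3°, groundspeed=191.8 kt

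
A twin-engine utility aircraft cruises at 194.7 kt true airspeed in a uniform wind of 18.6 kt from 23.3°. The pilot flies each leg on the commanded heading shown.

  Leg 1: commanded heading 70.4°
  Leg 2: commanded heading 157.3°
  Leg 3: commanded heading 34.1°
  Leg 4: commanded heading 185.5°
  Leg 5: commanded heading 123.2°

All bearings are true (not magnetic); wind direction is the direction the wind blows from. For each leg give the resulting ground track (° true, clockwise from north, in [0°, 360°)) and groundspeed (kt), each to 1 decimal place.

Leg 1: track=74.7°, groundspeed=182.5 kt
Leg 2: track=161.0°, groundspeed=208.1 kt
Leg 3: track=35.2°, groundspeed=176.5 kt
Leg 4: track=187.0°, groundspeed=212.5 kt
Leg 5: track=128.5°, groundspeed=198.7 kt

Leg 1: heading 70.4°; drift +4.3° → track 74.7°, groundspeed 182.5 kt
Leg 2: heading 157.3°; drift +3.7° → track 161.0°, groundspeed 208.1 kt
Leg 3: heading 34.1°; drift +1.1° → track 35.2°, groundspeed 176.5 kt
Leg 4: heading 185.5°; drift +1.5° → track 187.0°, groundspeed 212.5 kt
Leg 5: heading 123.2°; drift +5.3° → track 128.5°, groundspeed 198.7 kt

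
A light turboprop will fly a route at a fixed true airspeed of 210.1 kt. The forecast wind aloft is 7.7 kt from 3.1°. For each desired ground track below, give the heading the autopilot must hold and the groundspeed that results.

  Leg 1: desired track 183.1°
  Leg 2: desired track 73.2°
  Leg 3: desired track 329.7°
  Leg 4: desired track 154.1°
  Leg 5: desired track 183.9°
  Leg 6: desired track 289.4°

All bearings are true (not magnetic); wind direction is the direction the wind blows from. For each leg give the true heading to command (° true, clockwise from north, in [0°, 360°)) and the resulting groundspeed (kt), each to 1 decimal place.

Leg 1: heading=183.1°, groundspeed=217.8 kt
Leg 2: heading=71.2°, groundspeed=207.4 kt
Leg 3: heading=330.9°, groundspeed=203.6 kt
Leg 4: heading=153.1°, groundspeed=216.8 kt
Leg 5: heading=183.9°, groundspeed=217.8 kt
Leg 6: heading=291.4°, groundspeed=207.8 kt

Leg 1: desired track 183.1°; wind correction +0.0° → command heading 183.1°, groundspeed 217.8 kt
Leg 2: desired track 73.2°; wind correction -2.0° → command heading 71.2°, groundspeed 207.4 kt
Leg 3: desired track 329.7°; wind correction +1.2° → command heading 330.9°, groundspeed 203.6 kt
Leg 4: desired track 154.1°; wind correction -1.0° → command heading 153.1°, groundspeed 216.8 kt
Leg 5: desired track 183.9°; wind correction +0.0° → command heading 183.9°, groundspeed 217.8 kt
Leg 6: desired track 289.4°; wind correction +2.0° → command heading 291.4°, groundspeed 207.8 kt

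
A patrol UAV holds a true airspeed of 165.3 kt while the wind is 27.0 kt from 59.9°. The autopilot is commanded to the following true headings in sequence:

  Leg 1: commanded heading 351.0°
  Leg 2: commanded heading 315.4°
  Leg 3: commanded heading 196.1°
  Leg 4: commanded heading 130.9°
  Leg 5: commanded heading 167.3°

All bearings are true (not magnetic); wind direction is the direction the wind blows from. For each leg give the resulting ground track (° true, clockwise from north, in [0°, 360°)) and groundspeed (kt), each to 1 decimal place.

Leg 1: track=341.8°, groundspeed=157.6 kt
Leg 2: track=306.8°, groundspeed=174.0 kt
Leg 3: track=201.9°, groundspeed=185.7 kt
Leg 4: track=140.2°, groundspeed=158.6 kt
Leg 5: track=175.8°, groundspeed=175.3 kt

Leg 1: heading 351.0°; drift -9.2° → track 341.8°, groundspeed 157.6 kt
Leg 2: heading 315.4°; drift -8.6° → track 306.8°, groundspeed 174.0 kt
Leg 3: heading 196.1°; drift +5.8° → track 201.9°, groundspeed 185.7 kt
Leg 4: heading 130.9°; drift +9.3° → track 140.2°, groundspeed 158.6 kt
Leg 5: heading 167.3°; drift +8.5° → track 175.8°, groundspeed 175.3 kt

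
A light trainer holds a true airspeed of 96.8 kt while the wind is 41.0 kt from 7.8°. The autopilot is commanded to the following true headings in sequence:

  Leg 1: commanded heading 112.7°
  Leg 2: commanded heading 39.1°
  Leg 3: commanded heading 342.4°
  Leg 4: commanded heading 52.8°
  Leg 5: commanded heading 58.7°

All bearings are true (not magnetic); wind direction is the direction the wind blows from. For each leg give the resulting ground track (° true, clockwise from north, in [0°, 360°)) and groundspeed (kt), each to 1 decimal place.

Leg 1: track=133.0°, groundspeed=114.4 kt
Leg 2: track=58.1°, groundspeed=65.3 kt
Leg 3: track=326.0°, groundspeed=62.3 kt
Leg 4: track=75.9°, groundspeed=73.7 kt
Leg 5: track=82.9°, groundspeed=77.8 kt

Leg 1: heading 112.7°; drift +20.3° → track 133.0°, groundspeed 114.4 kt
Leg 2: heading 39.1°; drift +19.0° → track 58.1°, groundspeed 65.3 kt
Leg 3: heading 342.4°; drift -16.4° → track 326.0°, groundspeed 62.3 kt
Leg 4: heading 52.8°; drift +23.1° → track 75.9°, groundspeed 73.7 kt
Leg 5: heading 58.7°; drift +24.2° → track 82.9°, groundspeed 77.8 kt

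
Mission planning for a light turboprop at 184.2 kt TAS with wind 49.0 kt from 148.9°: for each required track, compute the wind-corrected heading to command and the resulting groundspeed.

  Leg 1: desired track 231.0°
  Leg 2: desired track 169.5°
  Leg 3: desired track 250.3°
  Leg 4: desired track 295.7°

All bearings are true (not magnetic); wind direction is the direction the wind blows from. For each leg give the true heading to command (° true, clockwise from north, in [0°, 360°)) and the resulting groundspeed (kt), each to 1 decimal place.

Leg 1: desired track 231.0°; wind correction -15.3° → command heading 215.7°, groundspeed 171.0 kt
Leg 2: desired track 169.5°; wind correction -5.4° → command heading 164.1°, groundspeed 137.5 kt
Leg 3: desired track 250.3°; wind correction -15.1° → command heading 235.2°, groundspeed 187.5 kt
Leg 4: desired track 295.7°; wind correction -8.4° → command heading 287.3°, groundspeed 223.2 kt

Leg 1: heading=215.7°, groundspeed=171.0 kt
Leg 2: heading=164.1°, groundspeed=137.5 kt
Leg 3: heading=235.2°, groundspeed=187.5 kt
Leg 4: heading=287.3°, groundspeed=223.2 kt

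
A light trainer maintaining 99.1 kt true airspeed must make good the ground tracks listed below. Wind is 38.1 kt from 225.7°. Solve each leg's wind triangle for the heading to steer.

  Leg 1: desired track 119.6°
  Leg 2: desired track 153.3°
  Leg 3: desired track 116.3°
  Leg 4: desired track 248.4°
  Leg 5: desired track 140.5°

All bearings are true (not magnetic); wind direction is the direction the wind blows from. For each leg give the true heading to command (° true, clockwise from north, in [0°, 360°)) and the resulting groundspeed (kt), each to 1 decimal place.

Leg 1: desired track 119.6°; wind correction +21.7° → command heading 141.3°, groundspeed 102.7 kt
Leg 2: desired track 153.3°; wind correction +21.5° → command heading 174.8°, groundspeed 80.7 kt
Leg 3: desired track 116.3°; wind correction +21.3° → command heading 137.6°, groundspeed 105.0 kt
Leg 4: desired track 248.4°; wind correction -8.5° → command heading 239.9°, groundspeed 62.9 kt
Leg 5: desired track 140.5°; wind correction +22.5° → command heading 163.0°, groundspeed 88.4 kt

Leg 1: heading=141.3°, groundspeed=102.7 kt
Leg 2: heading=174.8°, groundspeed=80.7 kt
Leg 3: heading=137.6°, groundspeed=105.0 kt
Leg 4: heading=239.9°, groundspeed=62.9 kt
Leg 5: heading=163.0°, groundspeed=88.4 kt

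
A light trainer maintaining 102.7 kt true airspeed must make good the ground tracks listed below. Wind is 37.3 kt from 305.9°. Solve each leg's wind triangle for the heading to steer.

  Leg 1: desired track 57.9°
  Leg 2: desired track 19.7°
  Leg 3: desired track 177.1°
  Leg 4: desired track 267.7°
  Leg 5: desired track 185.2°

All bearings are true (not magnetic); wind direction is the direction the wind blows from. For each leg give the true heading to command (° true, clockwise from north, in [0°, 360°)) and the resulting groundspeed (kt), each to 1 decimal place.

Leg 1: heading=38.2°, groundspeed=110.7 kt
Leg 2: heading=359.3°, groundspeed=85.8 kt
Leg 3: heading=193.5°, groundspeed=121.9 kt
Leg 4: heading=280.7°, groundspeed=70.8 kt
Leg 5: heading=203.4°, groundspeed=116.6 kt

Leg 1: desired track 57.9°; wind correction -19.7° → command heading 38.2°, groundspeed 110.7 kt
Leg 2: desired track 19.7°; wind correction -20.4° → command heading 359.3°, groundspeed 85.8 kt
Leg 3: desired track 177.1°; wind correction +16.4° → command heading 193.5°, groundspeed 121.9 kt
Leg 4: desired track 267.7°; wind correction +13.0° → command heading 280.7°, groundspeed 70.8 kt
Leg 5: desired track 185.2°; wind correction +18.2° → command heading 203.4°, groundspeed 116.6 kt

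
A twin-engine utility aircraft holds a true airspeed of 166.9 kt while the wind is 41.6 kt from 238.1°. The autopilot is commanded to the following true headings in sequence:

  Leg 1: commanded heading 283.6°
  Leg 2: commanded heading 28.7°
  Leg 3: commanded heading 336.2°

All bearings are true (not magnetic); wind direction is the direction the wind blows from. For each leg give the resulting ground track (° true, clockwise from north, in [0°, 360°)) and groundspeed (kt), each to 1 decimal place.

Leg 1: heading 283.6°; drift +12.2° → track 295.8°, groundspeed 140.9 kt
Leg 2: heading 28.7°; drift +5.7° → track 34.4°, groundspeed 204.2 kt
Leg 3: heading 336.2°; drift +13.4° → track 349.6°, groundspeed 177.6 kt

Leg 1: track=295.8°, groundspeed=140.9 kt
Leg 2: track=34.4°, groundspeed=204.2 kt
Leg 3: track=349.6°, groundspeed=177.6 kt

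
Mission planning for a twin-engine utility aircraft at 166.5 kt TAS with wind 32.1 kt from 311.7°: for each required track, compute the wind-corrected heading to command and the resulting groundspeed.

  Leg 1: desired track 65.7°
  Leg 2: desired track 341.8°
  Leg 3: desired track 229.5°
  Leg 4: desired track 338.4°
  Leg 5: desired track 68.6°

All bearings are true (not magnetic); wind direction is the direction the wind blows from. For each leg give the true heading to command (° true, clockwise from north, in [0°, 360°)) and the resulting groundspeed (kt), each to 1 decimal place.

Leg 1: desired track 65.7°; wind correction -10.1° → command heading 55.6°, groundspeed 177.0 kt
Leg 2: desired track 341.8°; wind correction -5.5° → command heading 336.3°, groundspeed 137.9 kt
Leg 3: desired track 229.5°; wind correction +11.0° → command heading 240.5°, groundspeed 159.1 kt
Leg 4: desired track 338.4°; wind correction -5.0° → command heading 333.4°, groundspeed 137.2 kt
Leg 5: desired track 68.6°; wind correction -9.9° → command heading 58.7°, groundspeed 178.5 kt

Leg 1: heading=55.6°, groundspeed=177.0 kt
Leg 2: heading=336.3°, groundspeed=137.9 kt
Leg 3: heading=240.5°, groundspeed=159.1 kt
Leg 4: heading=333.4°, groundspeed=137.2 kt
Leg 5: heading=58.7°, groundspeed=178.5 kt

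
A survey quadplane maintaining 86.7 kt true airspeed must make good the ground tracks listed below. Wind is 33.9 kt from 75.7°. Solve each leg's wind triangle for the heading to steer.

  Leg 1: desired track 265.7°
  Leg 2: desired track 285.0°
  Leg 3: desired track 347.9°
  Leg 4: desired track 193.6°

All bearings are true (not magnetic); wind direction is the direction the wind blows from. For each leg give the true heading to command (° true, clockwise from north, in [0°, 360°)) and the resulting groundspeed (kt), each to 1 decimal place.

Leg 1: desired track 265.7°; wind correction +3.9° → command heading 269.6°, groundspeed 119.9 kt
Leg 2: desired track 285.0°; wind correction +11.0° → command heading 296.0°, groundspeed 114.7 kt
Leg 3: desired track 347.9°; wind correction +23.0° → command heading 10.9°, groundspeed 78.5 kt
Leg 4: desired track 193.6°; wind correction -20.2° → command heading 173.4°, groundspeed 97.2 kt

Leg 1: heading=269.6°, groundspeed=119.9 kt
Leg 2: heading=296.0°, groundspeed=114.7 kt
Leg 3: heading=10.9°, groundspeed=78.5 kt
Leg 4: heading=173.4°, groundspeed=97.2 kt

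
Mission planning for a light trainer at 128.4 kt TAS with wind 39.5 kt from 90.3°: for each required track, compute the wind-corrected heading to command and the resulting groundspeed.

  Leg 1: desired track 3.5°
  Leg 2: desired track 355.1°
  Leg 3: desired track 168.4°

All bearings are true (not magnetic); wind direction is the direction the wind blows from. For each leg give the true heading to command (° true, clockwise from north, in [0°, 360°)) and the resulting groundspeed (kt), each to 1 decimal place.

Leg 1: desired track 3.5°; wind correction +17.9° → command heading 21.4°, groundspeed 120.0 kt
Leg 2: desired track 355.1°; wind correction +17.8° → command heading 12.9°, groundspeed 125.8 kt
Leg 3: desired track 168.4°; wind correction -17.5° → command heading 150.9°, groundspeed 114.3 kt

Leg 1: heading=21.4°, groundspeed=120.0 kt
Leg 2: heading=12.9°, groundspeed=125.8 kt
Leg 3: heading=150.9°, groundspeed=114.3 kt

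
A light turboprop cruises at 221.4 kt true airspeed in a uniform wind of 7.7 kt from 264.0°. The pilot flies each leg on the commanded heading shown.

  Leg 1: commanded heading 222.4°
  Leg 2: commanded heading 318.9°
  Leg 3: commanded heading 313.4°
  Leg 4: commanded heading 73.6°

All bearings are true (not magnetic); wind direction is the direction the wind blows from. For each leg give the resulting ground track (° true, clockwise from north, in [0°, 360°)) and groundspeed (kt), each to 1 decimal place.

Leg 1: heading 222.4°; drift -1.4° → track 221.0°, groundspeed 215.7 kt
Leg 2: heading 318.9°; drift +1.7° → track 320.6°, groundspeed 217.1 kt
Leg 3: heading 313.4°; drift +1.5° → track 314.9°, groundspeed 216.5 kt
Leg 4: heading 73.6°; drift +0.3° → track 73.9°, groundspeed 229.0 kt

Leg 1: track=221.0°, groundspeed=215.7 kt
Leg 2: track=320.6°, groundspeed=217.1 kt
Leg 3: track=314.9°, groundspeed=216.5 kt
Leg 4: track=73.9°, groundspeed=229.0 kt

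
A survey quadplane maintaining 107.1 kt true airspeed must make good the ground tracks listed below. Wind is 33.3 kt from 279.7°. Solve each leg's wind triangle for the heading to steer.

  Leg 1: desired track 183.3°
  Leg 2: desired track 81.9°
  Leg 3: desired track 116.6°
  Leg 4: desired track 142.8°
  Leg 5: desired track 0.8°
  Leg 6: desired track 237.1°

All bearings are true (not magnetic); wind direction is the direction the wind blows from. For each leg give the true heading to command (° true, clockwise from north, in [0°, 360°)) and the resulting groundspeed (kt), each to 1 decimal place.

Leg 1: heading=201.3°, groundspeed=105.6 kt
Leg 2: heading=76.4°, groundspeed=138.3 kt
Leg 3: heading=121.8°, groundspeed=138.5 kt
Leg 4: heading=155.1°, groundspeed=129.0 kt
Leg 5: heading=342.9°, groundspeed=96.8 kt
Leg 6: heading=249.2°, groundspeed=80.2 kt

Leg 1: desired track 183.3°; wind correction +18.0° → command heading 201.3°, groundspeed 105.6 kt
Leg 2: desired track 81.9°; wind correction -5.5° → command heading 76.4°, groundspeed 138.3 kt
Leg 3: desired track 116.6°; wind correction +5.2° → command heading 121.8°, groundspeed 138.5 kt
Leg 4: desired track 142.8°; wind correction +12.3° → command heading 155.1°, groundspeed 129.0 kt
Leg 5: desired track 0.8°; wind correction -17.9° → command heading 342.9°, groundspeed 96.8 kt
Leg 6: desired track 237.1°; wind correction +12.1° → command heading 249.2°, groundspeed 80.2 kt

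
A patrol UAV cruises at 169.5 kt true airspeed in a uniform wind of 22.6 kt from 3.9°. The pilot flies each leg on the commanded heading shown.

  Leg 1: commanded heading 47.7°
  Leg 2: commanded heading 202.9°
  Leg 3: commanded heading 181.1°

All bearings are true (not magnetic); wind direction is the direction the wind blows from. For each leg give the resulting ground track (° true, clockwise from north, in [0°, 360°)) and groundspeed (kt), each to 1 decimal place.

Leg 1: track=53.5°, groundspeed=154.0 kt
Leg 2: track=200.7°, groundspeed=191.0 kt
Leg 3: track=181.4°, groundspeed=192.1 kt

Leg 1: heading 47.7°; drift +5.8° → track 53.5°, groundspeed 154.0 kt
Leg 2: heading 202.9°; drift -2.2° → track 200.7°, groundspeed 191.0 kt
Leg 3: heading 181.1°; drift +0.3° → track 181.4°, groundspeed 192.1 kt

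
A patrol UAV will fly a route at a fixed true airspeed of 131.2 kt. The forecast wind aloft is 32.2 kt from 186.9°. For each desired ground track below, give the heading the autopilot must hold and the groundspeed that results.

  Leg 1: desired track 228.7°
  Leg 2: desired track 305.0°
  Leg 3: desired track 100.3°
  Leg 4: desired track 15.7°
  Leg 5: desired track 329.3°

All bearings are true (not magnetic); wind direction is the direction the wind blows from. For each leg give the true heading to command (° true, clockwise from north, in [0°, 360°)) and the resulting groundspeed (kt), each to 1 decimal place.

Leg 1: desired track 228.7°; wind correction -9.4° → command heading 219.3°, groundspeed 105.4 kt
Leg 2: desired track 305.0°; wind correction -12.5° → command heading 292.5°, groundspeed 143.3 kt
Leg 3: desired track 100.3°; wind correction +14.2° → command heading 114.5°, groundspeed 125.3 kt
Leg 4: desired track 15.7°; wind correction +2.2° → command heading 17.9°, groundspeed 162.9 kt
Leg 5: desired track 329.3°; wind correction -8.6° → command heading 320.7°, groundspeed 155.2 kt

Leg 1: heading=219.3°, groundspeed=105.4 kt
Leg 2: heading=292.5°, groundspeed=143.3 kt
Leg 3: heading=114.5°, groundspeed=125.3 kt
Leg 4: heading=17.9°, groundspeed=162.9 kt
Leg 5: heading=320.7°, groundspeed=155.2 kt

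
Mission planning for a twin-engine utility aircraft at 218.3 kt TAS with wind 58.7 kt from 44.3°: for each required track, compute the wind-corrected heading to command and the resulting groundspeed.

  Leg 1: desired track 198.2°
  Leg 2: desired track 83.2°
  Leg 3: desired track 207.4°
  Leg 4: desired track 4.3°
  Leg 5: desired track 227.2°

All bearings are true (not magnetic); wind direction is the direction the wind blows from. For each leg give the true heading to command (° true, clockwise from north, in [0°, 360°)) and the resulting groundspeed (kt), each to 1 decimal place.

Leg 1: desired track 198.2°; wind correction -6.8° → command heading 191.4°, groundspeed 269.5 kt
Leg 2: desired track 83.2°; wind correction -9.7° → command heading 73.5°, groundspeed 169.5 kt
Leg 3: desired track 207.4°; wind correction -4.5° → command heading 202.9°, groundspeed 273.8 kt
Leg 4: desired track 4.3°; wind correction +10.0° → command heading 14.3°, groundspeed 170.0 kt
Leg 5: desired track 227.2°; wind correction +0.8° → command heading 228.0°, groundspeed 276.9 kt

Leg 1: heading=191.4°, groundspeed=269.5 kt
Leg 2: heading=73.5°, groundspeed=169.5 kt
Leg 3: heading=202.9°, groundspeed=273.8 kt
Leg 4: heading=14.3°, groundspeed=170.0 kt
Leg 5: heading=228.0°, groundspeed=276.9 kt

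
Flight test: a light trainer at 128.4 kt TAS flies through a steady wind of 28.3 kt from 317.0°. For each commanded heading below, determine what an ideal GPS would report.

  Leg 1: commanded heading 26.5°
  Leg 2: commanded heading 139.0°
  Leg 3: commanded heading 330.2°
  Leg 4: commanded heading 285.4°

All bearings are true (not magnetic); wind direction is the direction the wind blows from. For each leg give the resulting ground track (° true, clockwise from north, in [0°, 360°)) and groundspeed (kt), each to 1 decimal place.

Leg 1: heading 26.5°; drift +12.6° → track 39.1°, groundspeed 121.4 kt
Leg 2: heading 139.0°; drift -0.4° → track 138.6°, groundspeed 156.7 kt
Leg 3: heading 330.2°; drift +3.7° → track 333.9°, groundspeed 101.1 kt
Leg 4: heading 285.4°; drift -8.1° → track 277.3°, groundspeed 105.3 kt

Leg 1: track=39.1°, groundspeed=121.4 kt
Leg 2: track=138.6°, groundspeed=156.7 kt
Leg 3: track=333.9°, groundspeed=101.1 kt
Leg 4: track=277.3°, groundspeed=105.3 kt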